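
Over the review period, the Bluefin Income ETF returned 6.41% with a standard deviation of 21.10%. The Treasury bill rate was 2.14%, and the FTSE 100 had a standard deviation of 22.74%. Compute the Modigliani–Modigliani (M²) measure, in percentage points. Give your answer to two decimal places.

Sharpe = (Rp − Rf) / σp = (6.41% − 2.14%) / 21.10% = 0.2024
M² = Rf + Sharpe × σm = 2.14% + 0.2024 × 22.74% = 6.7426%

6.74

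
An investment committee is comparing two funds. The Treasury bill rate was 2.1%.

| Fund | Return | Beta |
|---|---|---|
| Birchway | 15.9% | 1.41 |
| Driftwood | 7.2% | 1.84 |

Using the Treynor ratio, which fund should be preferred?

Birchway

Birchway: Treynor = (15.9% − 2.1%) / 1.41 = 9.787
Driftwood: Treynor = (7.2% − 2.1%) / 1.84 = 2.772
Highest: Birchway (9.787).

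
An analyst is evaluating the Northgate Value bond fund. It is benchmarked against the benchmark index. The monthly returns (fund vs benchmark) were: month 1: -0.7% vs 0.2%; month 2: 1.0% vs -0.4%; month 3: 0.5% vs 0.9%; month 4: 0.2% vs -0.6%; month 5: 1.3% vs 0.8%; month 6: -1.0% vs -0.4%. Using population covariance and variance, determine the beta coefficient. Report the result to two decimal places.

r̄p = 0.2167%,  r̄m = 0.0833%
Cov = Σ(rp − r̄p)(rm − r̄m) / 6 = 0.1869
Var(rm) = Σ(rm − r̄m)² / 6 = 0.3547
β = Cov / Var = 0.1869 / 0.3547 = 0.5269

0.53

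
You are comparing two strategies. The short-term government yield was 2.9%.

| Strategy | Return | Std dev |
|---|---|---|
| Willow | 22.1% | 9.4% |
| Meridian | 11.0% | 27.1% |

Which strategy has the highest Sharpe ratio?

Willow

Willow: Sharpe ratio = (22.1% − 2.9%) / 9.4% = 2.043
Meridian: Sharpe ratio = (11.0% − 2.9%) / 27.1% = 0.299
Highest: Willow (2.043).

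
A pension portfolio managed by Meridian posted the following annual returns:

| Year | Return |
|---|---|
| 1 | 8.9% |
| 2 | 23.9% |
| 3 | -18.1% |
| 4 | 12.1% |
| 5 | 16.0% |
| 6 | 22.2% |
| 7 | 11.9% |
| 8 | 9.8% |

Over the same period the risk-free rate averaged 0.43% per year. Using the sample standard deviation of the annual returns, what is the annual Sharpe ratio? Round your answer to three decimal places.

0.805

μ = (8.9 + 23.9 − 18.1 + 12.1 + 16 + 22.2 + 11.9 + 9.8) / 8 = 10.8375%
Σ(r − μ)² = 1171.3188; sample σ = √(1171.3188/7) = 12.9357%
Sharpe = (μ − rf) / σ = (10.8375 − 0.43) / 12.9357 = 10.4075 / 12.9357 = 0.8046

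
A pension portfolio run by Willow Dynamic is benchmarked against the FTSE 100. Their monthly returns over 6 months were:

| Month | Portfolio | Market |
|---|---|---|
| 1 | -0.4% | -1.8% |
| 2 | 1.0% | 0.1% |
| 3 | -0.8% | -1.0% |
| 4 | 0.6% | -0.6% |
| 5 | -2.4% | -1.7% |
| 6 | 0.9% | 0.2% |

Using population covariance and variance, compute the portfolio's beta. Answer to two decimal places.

1.25

r̄p = -0.1833%,  r̄m = -0.8000%
Cov = Σ(rp − r̄p)(rm − r̄m) / 6 = 0.7733
Var(rm) = Σ(rm − r̄m)² / 6 = 0.6167
β = Cov / Var = 0.7733 / 0.6167 = 1.2539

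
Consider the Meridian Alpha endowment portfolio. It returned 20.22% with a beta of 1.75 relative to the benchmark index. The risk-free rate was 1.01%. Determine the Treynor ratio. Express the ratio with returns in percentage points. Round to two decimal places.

10.98

Treynor = (Rp − Rf) / β = (20.22% − 1.01%) / 1.75 = 19.21 / 1.75 = 10.9771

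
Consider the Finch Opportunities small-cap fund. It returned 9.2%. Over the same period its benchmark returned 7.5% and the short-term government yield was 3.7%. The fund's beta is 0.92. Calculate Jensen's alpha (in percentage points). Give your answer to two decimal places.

CAPM expected return = Rf + β(Rm − Rf) = 3.7% + 0.92 × (7.5% − 3.7%) = 3.7 + 0.92 × 3.80 = 7.1960%
Jensen's α = Rp − E[R] = 9.2% − 7.1960% = 2.0040

2.00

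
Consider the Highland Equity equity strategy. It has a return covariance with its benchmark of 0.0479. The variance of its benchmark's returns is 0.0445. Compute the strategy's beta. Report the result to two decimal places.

β = Cov(Rp, Rm) / Var(Rm) = 0.0479 / 0.0445 = 1.0764

1.08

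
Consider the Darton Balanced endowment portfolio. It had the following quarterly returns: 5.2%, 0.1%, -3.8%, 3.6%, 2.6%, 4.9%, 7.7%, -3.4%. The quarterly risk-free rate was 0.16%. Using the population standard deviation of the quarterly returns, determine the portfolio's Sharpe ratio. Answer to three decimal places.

Mean return μ = 16.90 / 8 = 2.1125%
Σ(r − μ)² = (5.2 − 2.1125)² + (0.1 − 2.1125)² + (-3.8 − 2.1125)² + … = 120.3688
population σ = √(120.3688 / 8) = √15.0461 = 3.8789%
Sharpe = (μ − rf) / σ = (2.1125 − 0.16) / 3.8789 = 1.9525 / 3.8789 = 0.5034

0.503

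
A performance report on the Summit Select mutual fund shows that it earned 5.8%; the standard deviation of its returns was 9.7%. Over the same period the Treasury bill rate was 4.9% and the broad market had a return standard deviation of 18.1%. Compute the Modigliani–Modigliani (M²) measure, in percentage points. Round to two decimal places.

Sharpe = (Rp − Rf) / σp = (5.8% − 4.9%) / 9.7% = 0.0928
M² = Rf + Sharpe × σm = 4.9% + 0.0928 × 18.1% = 6.5797%

6.58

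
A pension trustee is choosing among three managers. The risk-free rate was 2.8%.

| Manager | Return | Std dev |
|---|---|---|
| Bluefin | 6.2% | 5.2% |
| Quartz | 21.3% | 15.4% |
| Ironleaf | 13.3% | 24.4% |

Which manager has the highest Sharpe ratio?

Bluefin: Sharpe ratio = (6.2% − 2.8%) / 5.2% = 0.654
Quartz: Sharpe ratio = (21.3% − 2.8%) / 15.4% = 1.201
Ironleaf: Sharpe ratio = (13.3% − 2.8%) / 24.4% = 0.430
Highest: Quartz (1.201).

Quartz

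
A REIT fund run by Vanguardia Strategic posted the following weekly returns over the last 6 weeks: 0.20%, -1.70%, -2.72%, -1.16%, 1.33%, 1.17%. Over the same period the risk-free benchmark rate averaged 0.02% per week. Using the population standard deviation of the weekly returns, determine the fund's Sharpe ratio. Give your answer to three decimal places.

r̄ = (0.2 − 1.7 − 2.72 − 1.16 + 1.33 + 1.17) / 6 = -2.880 / 6 = -0.4800%
Population σ = √[Σ(r − r̄)² / 6] = √[13.4294 / 6] = √2.2382 = 1.4961%
Sharpe = (r̄ − rf) / σ = (-0.4800 − 0.02) / 1.4961 = -0.5000 / 1.4961 = -0.3342

-0.334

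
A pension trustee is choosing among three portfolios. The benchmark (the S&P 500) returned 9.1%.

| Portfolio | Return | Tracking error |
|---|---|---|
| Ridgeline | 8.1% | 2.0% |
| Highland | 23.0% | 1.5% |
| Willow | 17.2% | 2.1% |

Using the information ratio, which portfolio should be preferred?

Ridgeline: IR = (8.1% − 9.1%) / 2.0% = -0.500
Highland: IR = (23.0% − 9.1%) / 1.5% = 9.267
Willow: IR = (17.2% − 9.1%) / 2.1% = 3.857
Highest: Highland (9.267).

Highland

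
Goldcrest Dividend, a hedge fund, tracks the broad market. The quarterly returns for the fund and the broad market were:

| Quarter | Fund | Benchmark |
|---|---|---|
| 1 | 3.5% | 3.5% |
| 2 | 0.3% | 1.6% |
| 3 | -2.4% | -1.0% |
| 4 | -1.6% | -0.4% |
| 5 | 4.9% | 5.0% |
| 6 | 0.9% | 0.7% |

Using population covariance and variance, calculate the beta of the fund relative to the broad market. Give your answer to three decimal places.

r̄p = 0.9333%,  r̄m = 1.5667%
Cov = Σ(rp − r̄p)(rm − r̄m) / 6 = 5.3544
Var(rm) = Σ(rm − r̄m)² / 6 = 4.4556
β = Cov / Var = 5.3544 / 4.4556 = 1.2017

1.202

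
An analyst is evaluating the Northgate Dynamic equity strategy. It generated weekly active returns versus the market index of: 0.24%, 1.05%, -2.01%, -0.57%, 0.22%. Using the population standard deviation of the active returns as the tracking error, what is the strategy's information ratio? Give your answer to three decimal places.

μ = (0.24 + 1.05 − 2.01 − 0.57 + 0.22) / 5 = -1.070 / 5 = -0.2140%
Σ(r − μ)² = 5.3445; population σ = √(5.3445/5) = 1.0339%
IR = μ / tracking error = -0.2140 / 1.0339 = -0.2070

-0.207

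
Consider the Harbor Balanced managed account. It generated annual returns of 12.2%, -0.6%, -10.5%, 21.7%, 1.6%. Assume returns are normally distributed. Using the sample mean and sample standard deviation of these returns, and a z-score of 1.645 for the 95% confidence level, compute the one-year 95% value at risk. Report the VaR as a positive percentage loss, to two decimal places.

15.50

μ = (12.2 − 0.6 − 10.5 + 21.7 + 1.6) / 5 = 4.8800%
Sample σ = √[Σ(r − μ)² / 4] = √[613.8280 / 4] = √153.4570 = 12.3878%
VaR = −(μ − z·σ) = −(4.8800 − 1.645 × 12.3878) = −(-15.4979) = 15.4979%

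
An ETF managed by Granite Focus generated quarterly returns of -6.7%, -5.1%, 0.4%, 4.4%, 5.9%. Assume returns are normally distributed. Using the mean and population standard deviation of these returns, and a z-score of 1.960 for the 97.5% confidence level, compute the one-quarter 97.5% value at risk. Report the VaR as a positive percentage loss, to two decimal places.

10.02

Mean return r̄ = -1.10 / 5 = -0.2200%
Population σ = √[Σ(r − r̄)² / 5] = √[124.9880 / 5] = √24.9976 = 4.9998%
VaR = −(r̄ − z·σ) = −(-0.2200 − 1.960 × 4.9998) = −(-10.0196) = 10.0196%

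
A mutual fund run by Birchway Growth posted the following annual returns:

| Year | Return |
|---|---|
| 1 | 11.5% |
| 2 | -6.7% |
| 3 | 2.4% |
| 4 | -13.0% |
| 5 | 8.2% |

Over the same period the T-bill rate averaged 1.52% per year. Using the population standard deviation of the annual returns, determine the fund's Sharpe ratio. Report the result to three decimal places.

μ = (11.5 − 6.7 + 2.4 − 13 + 8.2) / 5 = 2.40 / 5 = 0.4800%
Σ(r − μ)² = (11.5 − 0.4800)² + (-6.7 − 0.4800)² + (2.4 − 0.4800)² + … = 417.9880
σ = √[417.9880 / 5] = 9.1432%
Sharpe = (μ − rf) / σ = (0.4800 − 1.52) / 9.1432 = -1.0400 / 9.1432 = -0.1137

-0.114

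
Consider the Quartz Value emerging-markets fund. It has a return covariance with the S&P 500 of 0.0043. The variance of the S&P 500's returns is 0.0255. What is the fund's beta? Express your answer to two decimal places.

0.17

β = Cov(Rp, Rm) / Var(Rm) = 0.0043 / 0.0255 = 0.1686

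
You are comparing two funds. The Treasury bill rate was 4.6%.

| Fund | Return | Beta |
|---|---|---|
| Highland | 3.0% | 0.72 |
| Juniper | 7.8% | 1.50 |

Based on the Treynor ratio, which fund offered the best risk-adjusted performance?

Highland: Treynor = (3.0% − 4.6%) / 0.72 = -2.222
Juniper: Treynor = (7.8% − 4.6%) / 1.50 = 2.133
Highest: Juniper (2.133).

Juniper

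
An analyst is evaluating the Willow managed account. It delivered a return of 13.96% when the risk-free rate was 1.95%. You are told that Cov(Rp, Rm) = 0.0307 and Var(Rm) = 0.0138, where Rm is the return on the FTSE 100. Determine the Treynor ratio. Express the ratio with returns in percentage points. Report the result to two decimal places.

5.40

β = Cov / Var = 0.0307 / 0.0138 = 2.2246
Treynor = (Rp − Rf) / β = (13.96% − 1.95%) / 2.2246 = 12.01 / 2.2246 = 5.3987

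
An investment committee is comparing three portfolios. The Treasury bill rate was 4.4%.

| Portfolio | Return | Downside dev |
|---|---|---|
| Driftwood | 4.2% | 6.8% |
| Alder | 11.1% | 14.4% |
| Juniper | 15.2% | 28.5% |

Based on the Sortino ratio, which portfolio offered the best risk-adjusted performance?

Driftwood: Sortino ratio = (4.2% − 4.4%) / 6.8% = -0.029
Alder: Sortino ratio = (11.1% − 4.4%) / 14.4% = 0.465
Juniper: Sortino ratio = (15.2% − 4.4%) / 28.5% = 0.379
Highest: Alder (0.465).

Alder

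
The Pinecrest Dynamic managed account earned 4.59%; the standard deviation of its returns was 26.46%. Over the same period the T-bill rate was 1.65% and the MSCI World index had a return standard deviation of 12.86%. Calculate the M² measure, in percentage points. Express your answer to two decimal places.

Sharpe = (Rp − Rf) / σp = (4.59% − 1.65%) / 26.46% = 0.1111
M² = Rf + Sharpe × σm = 1.65% + 0.1111 × 12.86% = 3.0787%

3.08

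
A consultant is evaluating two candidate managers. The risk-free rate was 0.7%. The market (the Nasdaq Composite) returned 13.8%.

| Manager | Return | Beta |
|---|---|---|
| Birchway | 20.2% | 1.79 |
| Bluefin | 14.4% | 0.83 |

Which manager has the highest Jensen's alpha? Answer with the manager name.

Birchway: α = 20.2% − [0.7% + 1.79 × (13.8% − 0.7%)] = -3.949
Bluefin: α = 14.4% − [0.7% + 0.83 × (13.8% − 0.7%)] = 2.827
Highest: Bluefin (2.827).

Bluefin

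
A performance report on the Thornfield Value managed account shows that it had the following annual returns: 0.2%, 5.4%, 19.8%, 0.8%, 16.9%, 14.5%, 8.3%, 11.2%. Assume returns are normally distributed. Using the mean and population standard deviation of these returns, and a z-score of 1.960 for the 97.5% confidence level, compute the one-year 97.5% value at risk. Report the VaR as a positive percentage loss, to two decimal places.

Mean return μ = 77.10 / 8 = 9.6375%
Σ(r − μ)² = 369.0188; population σ = √(369.0188/8) = 6.7917%
VaR = −(μ − z·σ) = −(9.6375 − 1.960 × 6.7917) = −(-3.6742) = 3.6742%

3.67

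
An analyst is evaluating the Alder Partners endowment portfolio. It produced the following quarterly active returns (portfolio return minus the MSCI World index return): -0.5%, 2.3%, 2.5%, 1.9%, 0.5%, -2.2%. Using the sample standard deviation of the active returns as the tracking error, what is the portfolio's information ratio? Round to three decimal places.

r̄ = (-0.5 + 2.3 + 2.5 + 1.9 + 0.5 − 2.2) / 6 = 0.7500%
Σ(r − r̄)² = (-0.5 − 0.7500)² + (2.3 − 0.7500)² + (2.5 − 0.7500)² + … = 17.1150
sample σ = √(17.1150 / 5) = √3.4230 = 1.8501%
IR = r̄ / tracking error = 0.7500 / 1.8501 = 0.4054

0.405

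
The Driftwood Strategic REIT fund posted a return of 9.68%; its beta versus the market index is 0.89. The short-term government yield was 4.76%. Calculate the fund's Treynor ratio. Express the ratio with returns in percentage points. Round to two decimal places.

5.53

Treynor = (Rp − Rf) / β = (9.68% − 4.76%) / 0.89 = 4.92 / 0.89 = 5.5281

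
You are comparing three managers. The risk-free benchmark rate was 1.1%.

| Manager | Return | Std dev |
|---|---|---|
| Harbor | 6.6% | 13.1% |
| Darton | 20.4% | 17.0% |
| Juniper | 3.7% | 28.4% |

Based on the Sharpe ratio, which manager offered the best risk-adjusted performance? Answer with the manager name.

Darton

Harbor: Sharpe ratio = (6.6% − 1.1%) / 13.1% = 0.420
Darton: Sharpe ratio = (20.4% − 1.1%) / 17.0% = 1.135
Juniper: Sharpe ratio = (3.7% − 1.1%) / 28.4% = 0.092
Highest: Darton (1.135).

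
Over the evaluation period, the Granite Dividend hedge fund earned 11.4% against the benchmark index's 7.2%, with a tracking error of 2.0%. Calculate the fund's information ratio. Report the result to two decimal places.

2.10

IR = (Rp − Rb) / TE = (11.4% − 7.2%) / 2.0% = 4.20% / 2.0% = 2.1000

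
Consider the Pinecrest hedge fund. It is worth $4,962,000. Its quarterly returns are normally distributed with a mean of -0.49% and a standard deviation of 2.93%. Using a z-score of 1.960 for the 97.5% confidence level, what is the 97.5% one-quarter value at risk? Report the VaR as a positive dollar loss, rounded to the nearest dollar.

$309,272

Return at the 97.5% tail: μ − z·σ = -0.49% − 1.960 × 2.93% = -0.49 − 5.7428 = -6.2328%
VaR = −(-6.2328%) × $4,962,000 = 6.2328% × $4,962,000 = $309,272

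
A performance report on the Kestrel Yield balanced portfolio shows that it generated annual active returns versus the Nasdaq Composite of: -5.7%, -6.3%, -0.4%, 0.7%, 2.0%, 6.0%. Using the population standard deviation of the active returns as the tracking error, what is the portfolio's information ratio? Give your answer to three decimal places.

-0.144

μ = (-5.7 − 6.3 − 0.4 + 0.7 + 2 + 6) / 6 = -3.70 / 6 = -0.6167%
Population std dev = √[110.5483 / 6] = 4.2924%
IR = μ / tracking error = -0.6167 / 4.2924 = -0.1437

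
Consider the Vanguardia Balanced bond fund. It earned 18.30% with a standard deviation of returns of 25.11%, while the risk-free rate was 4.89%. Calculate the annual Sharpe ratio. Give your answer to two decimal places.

Sharpe = (Rp − Rf) / σp = (18.30% − 4.89%) / 25.11% = 13.41% / 25.11% = 0.5341

0.53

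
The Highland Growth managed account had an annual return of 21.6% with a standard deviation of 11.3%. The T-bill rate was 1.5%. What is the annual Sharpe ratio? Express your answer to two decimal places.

1.78

Sharpe = (Rp − Rf) / σp = (21.6% − 1.5%) / 11.3% = 20.10% / 11.3% = 1.7788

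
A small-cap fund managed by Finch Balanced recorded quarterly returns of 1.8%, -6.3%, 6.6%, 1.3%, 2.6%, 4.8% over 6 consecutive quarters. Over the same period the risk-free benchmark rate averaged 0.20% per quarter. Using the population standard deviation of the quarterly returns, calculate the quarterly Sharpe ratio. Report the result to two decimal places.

r̄ = (1.8 − 6.3 + 6.6 + 1.3 + 2.6 + 4.8) / 6 = 1.8000%
Population σ = √[Σ(r − r̄)² / 6] = √[98.5400 / 6] = √16.4233 = 4.0526%
Sharpe = (r̄ − rf) / σ = (1.8000 − 0.2) / 4.0526 = 1.6000 / 4.0526 = 0.3948

0.39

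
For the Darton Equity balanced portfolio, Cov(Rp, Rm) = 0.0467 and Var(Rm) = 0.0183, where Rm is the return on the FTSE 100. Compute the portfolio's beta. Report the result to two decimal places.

2.55

β = Cov(Rp, Rm) / Var(Rm) = 0.0467 / 0.0183 = 2.5519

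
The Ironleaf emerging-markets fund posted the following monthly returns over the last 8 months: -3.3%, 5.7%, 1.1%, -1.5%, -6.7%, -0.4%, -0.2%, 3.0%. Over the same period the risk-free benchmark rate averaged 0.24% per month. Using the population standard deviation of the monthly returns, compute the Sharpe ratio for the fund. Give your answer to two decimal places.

Mean return r̄ = -2.30 / 8 = -0.2875%
Population std dev = √[100.2688 / 8] = 3.5403%
Sharpe = (r̄ − rf) / σ = (-0.2875 − 0.24) / 3.5403 = -0.5275 / 3.5403 = -0.1490

-0.15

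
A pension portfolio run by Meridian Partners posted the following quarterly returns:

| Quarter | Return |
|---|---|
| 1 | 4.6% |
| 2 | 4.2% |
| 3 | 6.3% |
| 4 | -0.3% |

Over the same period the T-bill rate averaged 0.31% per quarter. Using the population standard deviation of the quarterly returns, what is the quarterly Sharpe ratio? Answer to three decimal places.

Mean return r̄ = 14.80 / 4 = 3.7000%
Σ(r − r̄)² = (4.6 − 3.7000)² + (4.2 − 3.7000)² + (6.3 − 3.7000)² + … = 23.8200
population σ = √(23.8200 / 4) = √5.9550 = 2.4403%
Sharpe = (r̄ − rf) / σ = (3.7000 − 0.31) / 2.4403 = 3.3900 / 2.4403 = 1.3892

1.389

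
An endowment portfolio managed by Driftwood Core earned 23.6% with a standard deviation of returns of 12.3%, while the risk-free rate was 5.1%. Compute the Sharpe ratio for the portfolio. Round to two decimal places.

1.50

Sharpe = (Rp − Rf) / σp = (23.6% − 5.1%) / 12.3% = 18.50% / 12.3% = 1.5041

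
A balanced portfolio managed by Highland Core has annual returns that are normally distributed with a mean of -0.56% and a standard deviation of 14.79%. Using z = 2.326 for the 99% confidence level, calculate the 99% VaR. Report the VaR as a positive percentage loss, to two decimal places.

34.96

VaR (as % loss) = −(μ − z·σ) = −(-0.56% − 2.326 × 14.79%) = −(-34.96154%) = 34.96154%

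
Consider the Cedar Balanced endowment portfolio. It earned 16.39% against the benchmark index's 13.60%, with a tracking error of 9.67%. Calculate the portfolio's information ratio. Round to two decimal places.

0.29

IR = (Rp − Rb) / TE = (16.39% − 13.60%) / 9.67% = 2.79% / 9.67% = 0.2885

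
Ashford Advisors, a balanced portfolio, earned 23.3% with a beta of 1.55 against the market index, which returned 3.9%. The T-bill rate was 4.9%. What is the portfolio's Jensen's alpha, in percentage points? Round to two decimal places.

CAPM expected return = Rf + β(Rm − Rf) = 4.9% + 1.55 × (3.9% − 4.9%) = 4.9 + 1.55 × -1.00 = 3.3500%
Jensen's α = Rp − E[R] = 23.3% − 3.3500% = 19.9500

19.95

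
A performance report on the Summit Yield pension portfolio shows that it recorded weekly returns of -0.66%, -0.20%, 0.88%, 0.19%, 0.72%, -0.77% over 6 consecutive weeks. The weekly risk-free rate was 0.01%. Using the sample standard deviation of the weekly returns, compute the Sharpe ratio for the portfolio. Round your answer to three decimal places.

μ = (-0.66 − 0.2 + 0.88 + 0.19 + 0.72 − 0.77) / 6 = 0.160 / 6 = 0.0267%
Σ(r − μ)² = (-0.66 − 0.0267)² + (-0.2 − 0.0267)² + … = 2.3931
sample σ = √(2.3931 / 5) = √0.4786 = 0.6918%
Sharpe = (μ − rf) / σ = (0.0267 − 0.01) / 0.6918 = 0.0167 / 0.6918 = 0.0241

0.024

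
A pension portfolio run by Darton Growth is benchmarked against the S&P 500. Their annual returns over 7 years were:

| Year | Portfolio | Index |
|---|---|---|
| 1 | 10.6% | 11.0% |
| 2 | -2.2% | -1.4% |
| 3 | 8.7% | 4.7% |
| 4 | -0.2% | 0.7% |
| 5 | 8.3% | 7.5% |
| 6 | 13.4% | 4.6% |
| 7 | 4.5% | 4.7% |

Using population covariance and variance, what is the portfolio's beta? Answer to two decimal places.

1.09

r̄p = 6.1571%,  r̄m = 4.5429%
Cov = Σ(rp − r̄p)(rm − r̄m) / 7 = 15.6676
Var(rm) = Σ(rm − r̄m)² / 7 = 14.3682
β = Cov / Var = 15.6676 / 14.3682 = 1.0904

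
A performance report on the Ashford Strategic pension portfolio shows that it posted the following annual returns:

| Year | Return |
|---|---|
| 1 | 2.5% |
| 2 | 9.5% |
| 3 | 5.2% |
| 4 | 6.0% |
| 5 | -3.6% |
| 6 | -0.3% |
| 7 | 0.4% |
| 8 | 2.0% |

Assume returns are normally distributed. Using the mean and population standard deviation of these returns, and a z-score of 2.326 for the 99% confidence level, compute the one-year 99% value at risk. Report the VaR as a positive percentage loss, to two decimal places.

μ = (2.5 + 9.5 + 5.2 + 6 − 3.6 − 0.3 + 0.4 + 2) / 8 = 2.7125%
Population σ = √[Σ(r − μ)² / 8] = √[117.8888 / 8] = √14.7361 = 3.8388%
VaR = −(μ − z·σ) = −(2.7125 − 2.326 × 3.8388) = −(-6.2165) = 6.2165%

6.22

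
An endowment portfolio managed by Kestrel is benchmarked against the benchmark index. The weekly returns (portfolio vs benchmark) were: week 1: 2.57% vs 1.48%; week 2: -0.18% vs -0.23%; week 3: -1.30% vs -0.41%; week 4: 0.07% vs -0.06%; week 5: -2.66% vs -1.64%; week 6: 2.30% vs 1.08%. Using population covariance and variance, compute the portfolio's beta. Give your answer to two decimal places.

r̄p = 0.1333%,  r̄m = 0.0367%
Cov = Σ(rp − r̄p)(rm − r̄m) / 6 = 1.8651
Var(rm) = Σ(rm − r̄m)² / 6 = 1.0438
β = Cov / Var = 1.8651 / 1.0438 = 1.7868

1.79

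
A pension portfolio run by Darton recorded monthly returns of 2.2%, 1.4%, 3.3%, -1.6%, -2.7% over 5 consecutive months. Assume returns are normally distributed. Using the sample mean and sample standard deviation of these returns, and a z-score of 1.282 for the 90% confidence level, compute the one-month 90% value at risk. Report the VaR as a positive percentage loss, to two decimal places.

2.76

μ = (2.2 + 1.4 + 3.3 − 1.6 − 2.7) / 5 = 2.60 / 5 = 0.5200%
Sample σ = √[Σ(r − μ)² / 4] = √[26.1880 / 4] = √6.5470 = 2.5587%
VaR = −(μ − z·σ) = −(0.5200 − 1.282 × 2.5587) = −(-2.7603) = 2.7603%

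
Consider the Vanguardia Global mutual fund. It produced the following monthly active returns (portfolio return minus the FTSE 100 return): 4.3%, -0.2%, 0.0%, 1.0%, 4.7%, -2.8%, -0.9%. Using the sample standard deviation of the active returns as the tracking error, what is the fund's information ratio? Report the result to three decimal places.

Mean return r̄ = 6.10 / 7 = 0.8714%
Sample σ = √[Σ(r − r̄)² / 6] = √[44.9543 / 6] = √7.4924 = 2.7372%
IR = r̄ / tracking error = 0.8714 / 2.7372 = 0.3184

0.318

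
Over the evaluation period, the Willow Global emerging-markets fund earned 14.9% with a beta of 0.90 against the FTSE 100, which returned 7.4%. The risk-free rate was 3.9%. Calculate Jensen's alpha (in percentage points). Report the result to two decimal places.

CAPM expected return = Rf + β(Rm − Rf) = 3.9% + 0.90 × (7.4% − 3.9%) = 3.9 + 0.90 × 3.50 = 7.0500%
Jensen's α = Rp − E[R] = 14.9% − 7.0500% = 7.8500

7.85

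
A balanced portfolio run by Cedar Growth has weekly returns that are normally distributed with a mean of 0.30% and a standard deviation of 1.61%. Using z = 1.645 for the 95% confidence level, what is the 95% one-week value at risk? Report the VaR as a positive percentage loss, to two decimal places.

2.35

VaR (as % loss) = −(μ − z·σ) = −(0.30% − 1.645 × 1.61%) = −(-2.34845%) = 2.34845%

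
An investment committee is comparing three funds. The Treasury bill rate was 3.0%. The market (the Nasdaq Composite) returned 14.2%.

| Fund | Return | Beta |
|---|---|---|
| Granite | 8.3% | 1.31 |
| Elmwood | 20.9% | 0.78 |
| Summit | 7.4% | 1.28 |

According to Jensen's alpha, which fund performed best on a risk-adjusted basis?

Elmwood

Granite: α = 8.3% − [3.0% + 1.31 × (14.2% − 3.0%)] = -9.372
Elmwood: α = 20.9% − [3.0% + 0.78 × (14.2% − 3.0%)] = 9.164
Summit: α = 7.4% − [3.0% + 1.28 × (14.2% − 3.0%)] = -9.936
Highest: Elmwood (9.164).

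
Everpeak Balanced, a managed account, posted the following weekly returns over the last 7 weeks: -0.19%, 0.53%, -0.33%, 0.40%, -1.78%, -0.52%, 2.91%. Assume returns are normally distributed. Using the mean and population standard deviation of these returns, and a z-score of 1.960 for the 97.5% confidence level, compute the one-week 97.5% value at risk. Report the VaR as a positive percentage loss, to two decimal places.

μ = (-0.19 + 0.53 − 0.33 + 0.4 − 1.78 − 0.52 + 2.91) / 7 = 1.020 / 7 = 0.1457%
Σ(r − μ)² = 12.3442; population σ = √(12.3442/7) = 1.3280%
VaR = −(μ − z·σ) = −(0.1457 − 1.960 × 1.3280) = −(-2.4572) = 2.4572%

2.46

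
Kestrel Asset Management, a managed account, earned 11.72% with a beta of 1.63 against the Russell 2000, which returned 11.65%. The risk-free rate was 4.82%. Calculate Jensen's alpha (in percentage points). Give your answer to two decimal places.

CAPM expected return = Rf + β(Rm − Rf) = 4.82% + 1.63 × (11.65% − 4.82%) = 4.82 + 1.63 × 6.83 = 15.9529%
Jensen's α = Rp − E[R] = 11.72% − 15.9529% = -4.2329

-4.23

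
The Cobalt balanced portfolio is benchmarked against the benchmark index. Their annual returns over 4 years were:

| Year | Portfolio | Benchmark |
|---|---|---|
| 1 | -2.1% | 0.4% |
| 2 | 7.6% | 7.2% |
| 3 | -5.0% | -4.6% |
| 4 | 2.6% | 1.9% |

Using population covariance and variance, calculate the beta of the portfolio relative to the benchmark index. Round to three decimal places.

1.103

r̄p = 0.7750%,  r̄m = 1.2250%
Cov = Σ(rp − r̄p)(rm − r̄m) / 4 = 19.5056
Var(rm) = Σ(rm − r̄m)² / 4 = 17.6919
β = Cov / Var = 19.5056 / 17.6919 = 1.1025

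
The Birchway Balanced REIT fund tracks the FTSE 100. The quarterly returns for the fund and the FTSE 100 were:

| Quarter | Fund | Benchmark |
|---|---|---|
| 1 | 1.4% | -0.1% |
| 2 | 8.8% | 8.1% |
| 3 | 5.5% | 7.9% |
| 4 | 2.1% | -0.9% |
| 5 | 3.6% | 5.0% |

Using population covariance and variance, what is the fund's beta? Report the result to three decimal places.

r̄p = 4.2800%,  r̄m = 4.0000%
Cov = Σ(rp − r̄p)(rm − r̄m) / 5 = 9.0200
Var(rm) = Σ(rm − r̄m)² / 5 = 14.7680
β = Cov / Var = 9.0200 / 14.7680 = 0.6108

0.611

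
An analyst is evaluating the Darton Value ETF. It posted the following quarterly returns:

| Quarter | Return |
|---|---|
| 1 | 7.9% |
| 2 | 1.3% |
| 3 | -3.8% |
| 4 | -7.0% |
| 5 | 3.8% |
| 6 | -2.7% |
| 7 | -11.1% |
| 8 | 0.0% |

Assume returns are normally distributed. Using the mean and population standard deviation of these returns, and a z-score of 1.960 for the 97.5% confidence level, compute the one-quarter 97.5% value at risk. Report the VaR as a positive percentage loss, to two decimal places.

Mean return μ = -11.60 / 8 = -1.4500%
Σ(r − μ)² = (7.9 − (-1.4500))² + (1.3 − (-1.4500))² + (-3.8 − (-1.4500))² + … = 255.6600
σ = √[255.6600 / 8] = 5.6531%
VaR = −(μ − z·σ) = −(-1.4500 − 1.960 × 5.6531) = −(-12.5301) = 12.5301%

12.53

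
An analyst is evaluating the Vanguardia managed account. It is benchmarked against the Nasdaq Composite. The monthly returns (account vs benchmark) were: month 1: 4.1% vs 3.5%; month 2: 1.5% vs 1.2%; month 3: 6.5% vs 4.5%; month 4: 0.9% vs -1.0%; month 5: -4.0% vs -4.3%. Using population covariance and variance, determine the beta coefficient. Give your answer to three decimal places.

1.085

r̄p = 1.8000%,  r̄m = 0.7800%
Cov = Σ(rp − r̄p)(rm − r̄m) / 5 = 10.9360
Var(rm) = Σ(rm − r̄m)² / 5 = 10.0776
β = Cov / Var = 10.9360 / 10.0776 = 1.0852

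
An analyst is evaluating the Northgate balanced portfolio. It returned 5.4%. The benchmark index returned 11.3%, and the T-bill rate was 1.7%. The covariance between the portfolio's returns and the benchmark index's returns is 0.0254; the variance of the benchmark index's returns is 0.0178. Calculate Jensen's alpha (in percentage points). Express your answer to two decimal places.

β = Cov / Var = 0.0254 / 0.0178 = 1.4270
E[R] = Rf + β(Rm − Rf) = 1.7% + 1.4270 × (11.3% − 1.7%) = 15.3992%
α = Rp − E[R] = 5.4% − 15.3992% = -9.9992

-10.00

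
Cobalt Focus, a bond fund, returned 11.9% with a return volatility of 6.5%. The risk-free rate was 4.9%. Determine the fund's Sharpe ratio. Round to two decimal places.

Sharpe = (Rp − Rf) / σp = (11.9% − 4.9%) / 6.5% = 7.00% / 6.5% = 1.0769

1.08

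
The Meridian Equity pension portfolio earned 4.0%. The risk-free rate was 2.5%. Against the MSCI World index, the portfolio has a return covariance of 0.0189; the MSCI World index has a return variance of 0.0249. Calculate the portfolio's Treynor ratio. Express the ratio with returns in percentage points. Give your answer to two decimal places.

β = Cov / Var = 0.0189 / 0.0249 = 0.7590
Treynor = (Rp − Rf) / β = (4.0% − 2.5%) / 0.7590 = 1.50 / 0.7590 = 1.9763

1.98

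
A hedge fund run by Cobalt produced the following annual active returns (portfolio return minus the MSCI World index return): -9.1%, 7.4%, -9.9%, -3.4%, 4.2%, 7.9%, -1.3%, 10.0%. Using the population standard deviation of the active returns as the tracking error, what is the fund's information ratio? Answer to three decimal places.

0.100

r̄ = (-9.1 + 7.4 − 9.9 − 3.4 + 4.2 + 7.9 − 1.3 + 10) / 8 = 5.80 / 8 = 0.7250%
Σ(r − r̄)² = 424.6750; population σ = √(424.6750/8) = 7.2859%
IR = r̄ / tracking error = 0.7250 / 7.2859 = 0.0995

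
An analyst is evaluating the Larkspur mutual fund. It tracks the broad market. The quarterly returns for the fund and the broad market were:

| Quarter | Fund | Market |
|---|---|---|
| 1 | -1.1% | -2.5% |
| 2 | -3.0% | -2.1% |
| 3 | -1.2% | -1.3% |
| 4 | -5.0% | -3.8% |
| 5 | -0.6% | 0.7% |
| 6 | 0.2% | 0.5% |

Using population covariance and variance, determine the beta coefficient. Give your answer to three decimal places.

0.912

r̄p = -1.7833%,  r̄m = -1.4167%
Cov = Σ(rp − r̄p)(rm − r̄m) / 6 = 2.3553
Var(rm) = Σ(rm − r̄m)² / 6 = 2.5814
β = Cov / Var = 2.3553 / 2.5814 = 0.9124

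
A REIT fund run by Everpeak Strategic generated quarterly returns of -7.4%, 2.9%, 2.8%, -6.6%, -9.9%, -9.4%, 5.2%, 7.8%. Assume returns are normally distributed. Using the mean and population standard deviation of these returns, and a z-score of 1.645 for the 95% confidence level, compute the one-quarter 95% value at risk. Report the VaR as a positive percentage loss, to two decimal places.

12.89

μ = (-7.4 + 2.9 + 2.8 − 6.6 − 9.9 − 9.4 + 5.2 + 7.8) / 8 = -1.8250%
Σ(r − μ)² = 362.1750; population σ = √(362.1750/8) = 6.7284%
VaR = −(μ − z·σ) = −(-1.8250 − 1.645 × 6.7284) = −(-12.8932) = 12.8932%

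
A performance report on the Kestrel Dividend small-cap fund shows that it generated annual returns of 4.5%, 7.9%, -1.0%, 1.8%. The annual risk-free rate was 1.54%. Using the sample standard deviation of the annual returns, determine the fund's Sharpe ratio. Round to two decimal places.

μ = (4.5 + 7.9 − 1 + 1.8) / 4 = 3.3000%
Sample σ = √[Σ(r − μ)² / 3] = √[43.3400 / 3] = √14.4467 = 3.8009%
Sharpe = (μ − rf) / σ = (3.3000 − 1.54) / 3.8009 = 1.7600 / 3.8009 = 0.4630

0.46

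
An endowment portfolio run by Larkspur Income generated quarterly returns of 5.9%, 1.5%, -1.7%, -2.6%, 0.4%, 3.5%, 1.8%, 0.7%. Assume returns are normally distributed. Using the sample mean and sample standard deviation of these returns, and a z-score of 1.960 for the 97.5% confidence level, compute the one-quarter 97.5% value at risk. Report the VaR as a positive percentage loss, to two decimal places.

r̄ = (5.9 + 1.5 − 1.7 − 2.6 + 0.4 + 3.5 + 1.8 + 0.7) / 8 = 1.1875%
Sample σ = √[Σ(r − r̄)² / 7] = √[51.5688 / 7] = √7.3670 = 2.7142%
VaR = −(r̄ − z·σ) = −(1.1875 − 1.960 × 2.7142) = −(-4.1323) = 4.1323%

4.13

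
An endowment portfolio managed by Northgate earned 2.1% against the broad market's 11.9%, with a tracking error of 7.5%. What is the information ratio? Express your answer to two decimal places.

IR = (Rp − Rb) / TE = (2.1% − 11.9%) / 7.5% = -9.80% / 7.5% = -1.3067

-1.31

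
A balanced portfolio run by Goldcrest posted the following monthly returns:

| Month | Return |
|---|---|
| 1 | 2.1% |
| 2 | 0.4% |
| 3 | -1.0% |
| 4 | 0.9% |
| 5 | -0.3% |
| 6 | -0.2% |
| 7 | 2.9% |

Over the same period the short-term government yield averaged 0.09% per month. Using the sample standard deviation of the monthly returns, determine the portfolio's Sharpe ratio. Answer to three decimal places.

Mean return μ = 4.80 / 7 = 0.6857%
Σ(r − μ)² = (2.1 − 0.6857)² + (0.4 − 0.6857)² + … = 11.6286
σ = √[11.6286 / 6] = 1.3922%
Sharpe = (μ − rf) / σ = (0.6857 − 0.09) / 1.3922 = 0.5957 / 1.3922 = 0.4279

0.428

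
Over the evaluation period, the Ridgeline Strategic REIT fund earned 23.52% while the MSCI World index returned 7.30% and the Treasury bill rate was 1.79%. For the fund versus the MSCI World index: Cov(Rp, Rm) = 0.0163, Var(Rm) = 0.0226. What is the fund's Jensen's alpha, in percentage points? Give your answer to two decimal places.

β = Cov / Var = 0.0163 / 0.0226 = 0.7212
E[R] = Rf + β(Rm − Rf) = 1.79% + 0.7212 × (7.30% − 1.79%) = 5.7638%
α = Rp − E[R] = 23.52% − 5.7638% = 17.7562

17.76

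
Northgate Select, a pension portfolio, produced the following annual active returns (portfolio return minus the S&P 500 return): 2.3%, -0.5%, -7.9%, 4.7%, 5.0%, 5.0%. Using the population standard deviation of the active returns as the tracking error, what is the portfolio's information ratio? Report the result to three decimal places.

0.311

μ = (2.3 − 0.5 − 7.9 + 4.7 + 5 + 5) / 6 = 8.60 / 6 = 1.4333%
Population σ = √[Σ(r − μ)² / 6] = √[127.7133 / 6] = √21.2856 = 4.6136%
IR = μ / tracking error = 1.4333 / 4.6136 = 0.3107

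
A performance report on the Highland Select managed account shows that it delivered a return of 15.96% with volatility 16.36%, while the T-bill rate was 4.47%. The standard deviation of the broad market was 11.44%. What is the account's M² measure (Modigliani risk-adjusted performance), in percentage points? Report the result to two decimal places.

Sharpe = (Rp − Rf) / σp = (15.96% − 4.47%) / 16.36% = 0.7023
M² = Rf + Sharpe × σm = 4.47% + 0.7023 × 11.44% = 12.5043%

12.50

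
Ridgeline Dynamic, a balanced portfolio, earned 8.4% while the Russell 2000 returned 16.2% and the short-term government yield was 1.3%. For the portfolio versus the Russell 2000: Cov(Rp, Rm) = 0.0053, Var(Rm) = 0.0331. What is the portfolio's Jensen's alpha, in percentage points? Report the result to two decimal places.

4.71

β = Cov / Var = 0.0053 / 0.0331 = 0.1601
E[R] = Rf + β(Rm − Rf) = 1.3% + 0.1601 × (16.2% − 1.3%) = 3.6855%
α = Rp − E[R] = 8.4% − 3.6855% = 4.7145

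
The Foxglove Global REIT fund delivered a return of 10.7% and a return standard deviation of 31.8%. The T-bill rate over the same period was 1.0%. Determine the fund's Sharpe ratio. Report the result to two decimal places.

Sharpe = (Rp − Rf) / σp = (10.7% − 1.0%) / 31.8% = 9.70% / 31.8% = 0.3050

0.31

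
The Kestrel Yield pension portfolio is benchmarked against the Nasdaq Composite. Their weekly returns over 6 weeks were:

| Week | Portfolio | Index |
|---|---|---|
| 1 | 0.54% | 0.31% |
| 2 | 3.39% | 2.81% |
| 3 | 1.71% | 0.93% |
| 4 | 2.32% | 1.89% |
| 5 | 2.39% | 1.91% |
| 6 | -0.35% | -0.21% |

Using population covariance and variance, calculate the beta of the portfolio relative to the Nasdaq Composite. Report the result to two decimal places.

r̄p = 1.6667%,  r̄m = 1.2733%
Cov = Σ(rp − r̄p)(rm − r̄m) / 6 = 1.2622
Var(rm) = Σ(rm − r̄m)² / 6 = 1.0655
β = Cov / Var = 1.2622 / 1.0655 = 1.1846

1.18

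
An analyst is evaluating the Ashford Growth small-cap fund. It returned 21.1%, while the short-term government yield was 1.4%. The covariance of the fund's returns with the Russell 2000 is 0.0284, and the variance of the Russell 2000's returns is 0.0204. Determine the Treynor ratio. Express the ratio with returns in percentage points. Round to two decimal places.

β = Cov / Var = 0.0284 / 0.0204 = 1.3922
Treynor = (Rp − Rf) / β = (21.1% − 1.4%) / 1.3922 = 19.70 / 1.3922 = 14.1503

14.15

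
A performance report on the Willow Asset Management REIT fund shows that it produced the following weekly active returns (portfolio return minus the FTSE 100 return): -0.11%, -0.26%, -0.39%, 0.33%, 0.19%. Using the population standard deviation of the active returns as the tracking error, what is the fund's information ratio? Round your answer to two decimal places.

μ = (-0.11 − 0.26 − 0.39 + 0.33 + 0.19) / 5 = -0.240 / 5 = -0.0480%
Population σ = √[Σ(r − μ)² / 5] = √[0.3653 / 5] = √0.0731 = 0.2704%
IR = μ / tracking error = -0.0480 / 0.2704 = -0.1775

-0.18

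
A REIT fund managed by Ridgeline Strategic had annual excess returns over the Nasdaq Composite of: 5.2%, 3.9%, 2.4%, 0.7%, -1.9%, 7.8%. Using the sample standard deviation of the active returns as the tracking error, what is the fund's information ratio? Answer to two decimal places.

0.88

r̄ = (5.2 + 3.9 + 2.4 + 0.7 − 1.9 + 7.8) / 6 = 18.10 / 6 = 3.0167%
Sample std dev = √[58.3483 / 5] = 3.4161%
IR = r̄ / tracking error = 3.0167 / 3.4161 = 0.8831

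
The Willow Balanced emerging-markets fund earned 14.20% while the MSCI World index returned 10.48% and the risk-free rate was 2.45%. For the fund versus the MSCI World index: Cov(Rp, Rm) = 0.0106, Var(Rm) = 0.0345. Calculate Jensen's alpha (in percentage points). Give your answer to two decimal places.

β = Cov / Var = 0.0106 / 0.0345 = 0.3072
E[R] = Rf + β(Rm − Rf) = 2.45% + 0.3072 × (10.48% − 2.45%) = 4.9168%
α = Rp − E[R] = 14.20% − 4.9168% = 9.2832

9.28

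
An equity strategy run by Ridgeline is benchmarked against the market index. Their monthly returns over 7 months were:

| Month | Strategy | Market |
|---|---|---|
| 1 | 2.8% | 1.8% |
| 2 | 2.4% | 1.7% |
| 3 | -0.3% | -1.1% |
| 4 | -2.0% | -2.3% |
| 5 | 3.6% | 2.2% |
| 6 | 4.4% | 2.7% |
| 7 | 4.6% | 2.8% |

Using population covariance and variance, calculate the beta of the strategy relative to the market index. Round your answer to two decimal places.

r̄p = 2.2143%,  r̄m = 1.1143%
Cov = Σ(rp − r̄p)(rm − r̄m) / 7 = 4.2084
Var(rm) = Σ(rm − r̄m)² / 7 = 3.4155
β = Cov / Var = 4.2084 / 3.4155 = 1.2321

1.23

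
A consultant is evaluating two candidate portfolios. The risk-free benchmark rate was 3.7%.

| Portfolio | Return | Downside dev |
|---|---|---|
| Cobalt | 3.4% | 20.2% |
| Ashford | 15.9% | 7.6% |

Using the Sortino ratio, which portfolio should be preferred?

Ashford

Cobalt: Sortino ratio = (3.4% − 3.7%) / 20.2% = -0.015
Ashford: Sortino ratio = (15.9% − 3.7%) / 7.6% = 1.605
Highest: Ashford (1.605).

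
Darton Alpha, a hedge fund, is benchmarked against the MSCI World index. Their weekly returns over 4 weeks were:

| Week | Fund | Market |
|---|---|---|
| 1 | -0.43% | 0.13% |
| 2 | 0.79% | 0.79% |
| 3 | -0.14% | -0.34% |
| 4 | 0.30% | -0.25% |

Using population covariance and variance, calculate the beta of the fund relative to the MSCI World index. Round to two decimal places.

0.63

r̄p = 0.1300%,  r̄m = 0.0825%
Cov = Σ(rp − r̄p)(rm − r̄m) / 4 = 0.1245
Var(rm) = Σ(rm − r̄m)² / 4 = 0.1980
β = Cov / Var = 0.1245 / 0.1980 = 0.6288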